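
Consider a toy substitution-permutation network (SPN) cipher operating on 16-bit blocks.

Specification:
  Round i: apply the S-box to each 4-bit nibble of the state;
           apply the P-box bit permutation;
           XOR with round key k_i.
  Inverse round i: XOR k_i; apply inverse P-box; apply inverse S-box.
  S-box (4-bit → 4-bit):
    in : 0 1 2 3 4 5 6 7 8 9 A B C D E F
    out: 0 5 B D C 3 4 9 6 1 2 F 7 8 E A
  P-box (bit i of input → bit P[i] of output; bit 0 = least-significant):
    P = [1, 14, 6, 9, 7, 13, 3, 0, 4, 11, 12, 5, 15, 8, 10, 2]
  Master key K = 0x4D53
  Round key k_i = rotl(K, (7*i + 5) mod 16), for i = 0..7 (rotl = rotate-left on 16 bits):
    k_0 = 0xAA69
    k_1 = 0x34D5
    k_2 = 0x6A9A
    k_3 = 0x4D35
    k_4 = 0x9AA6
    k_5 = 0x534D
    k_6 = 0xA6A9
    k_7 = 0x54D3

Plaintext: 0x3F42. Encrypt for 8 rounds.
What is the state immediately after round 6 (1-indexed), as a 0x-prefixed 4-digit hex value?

0xAF19

s_0 = plaintext = 0x3F42
s_1 = Round(s_0, k_0) = 0x6446
s_2 = Round(s_1, k_1) = 0x20BC
s_3 = Round(s_2, k_2) = 0x8B55
s_4 = Round(s_3, k_3) = 0x3087
s_5 = Round(s_4, k_4) = 0x3CA8
s_6 = Round(s_5, k_5) = 0xAF19
s_7 = Round(s_6, k_6) = 0xAF03
s_8 = Round(s_7, k_7) = 0x5FB1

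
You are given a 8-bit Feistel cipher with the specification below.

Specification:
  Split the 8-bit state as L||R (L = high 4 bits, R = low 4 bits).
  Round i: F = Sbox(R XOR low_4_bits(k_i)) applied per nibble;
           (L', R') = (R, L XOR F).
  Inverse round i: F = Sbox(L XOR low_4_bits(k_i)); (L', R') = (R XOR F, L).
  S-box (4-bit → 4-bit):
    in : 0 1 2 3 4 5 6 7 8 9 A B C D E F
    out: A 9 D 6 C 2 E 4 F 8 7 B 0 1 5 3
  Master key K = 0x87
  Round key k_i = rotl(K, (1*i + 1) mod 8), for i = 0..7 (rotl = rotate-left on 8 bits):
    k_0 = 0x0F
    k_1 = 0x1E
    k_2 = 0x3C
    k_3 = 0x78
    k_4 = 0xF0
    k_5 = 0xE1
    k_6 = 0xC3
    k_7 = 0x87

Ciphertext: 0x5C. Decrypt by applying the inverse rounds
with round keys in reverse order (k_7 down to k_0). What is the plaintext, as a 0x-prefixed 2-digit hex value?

s_0 = ciphertext = 0x5C
s_1 = InvRound(s_0, k_7) = 0x15
s_2 = InvRound(s_1, k_6) = 0x81
s_3 = InvRound(s_2, k_5) = 0x98
s_4 = InvRound(s_3, k_4) = 0x09
s_5 = InvRound(s_4, k_3) = 0x60
s_6 = InvRound(s_5, k_2) = 0x76
s_7 = InvRound(s_6, k_1) = 0xE7
s_8 = InvRound(s_7, k_0) = 0xEE

0xEE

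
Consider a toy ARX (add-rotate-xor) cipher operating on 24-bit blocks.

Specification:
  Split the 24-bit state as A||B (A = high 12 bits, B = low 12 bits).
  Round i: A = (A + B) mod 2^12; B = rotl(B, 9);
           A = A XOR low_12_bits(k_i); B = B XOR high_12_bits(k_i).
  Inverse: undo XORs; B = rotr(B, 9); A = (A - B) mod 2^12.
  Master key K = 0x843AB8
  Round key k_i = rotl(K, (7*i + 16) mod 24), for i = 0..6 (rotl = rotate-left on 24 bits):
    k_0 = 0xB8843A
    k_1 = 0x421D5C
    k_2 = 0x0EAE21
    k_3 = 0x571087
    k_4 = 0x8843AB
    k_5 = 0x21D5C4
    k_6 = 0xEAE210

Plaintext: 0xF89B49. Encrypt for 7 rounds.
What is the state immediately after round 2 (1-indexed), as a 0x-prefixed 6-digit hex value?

s_0 = plaintext = 0xF89B49
s_1 = Round(s_0, k_0) = 0xEE88E1
s_2 = Round(s_1, k_1) = 0xA9573D
s_3 = Round(s_2, k_2) = 0xFF3A0D
s_4 = Round(s_3, k_3) = 0xA87E30
s_5 = Round(s_4, k_4) = 0xB1C942
s_6 = Round(s_5, k_5) = 0x19A735
s_7 = Round(s_6, k_6) = 0xADF448

0xA9573D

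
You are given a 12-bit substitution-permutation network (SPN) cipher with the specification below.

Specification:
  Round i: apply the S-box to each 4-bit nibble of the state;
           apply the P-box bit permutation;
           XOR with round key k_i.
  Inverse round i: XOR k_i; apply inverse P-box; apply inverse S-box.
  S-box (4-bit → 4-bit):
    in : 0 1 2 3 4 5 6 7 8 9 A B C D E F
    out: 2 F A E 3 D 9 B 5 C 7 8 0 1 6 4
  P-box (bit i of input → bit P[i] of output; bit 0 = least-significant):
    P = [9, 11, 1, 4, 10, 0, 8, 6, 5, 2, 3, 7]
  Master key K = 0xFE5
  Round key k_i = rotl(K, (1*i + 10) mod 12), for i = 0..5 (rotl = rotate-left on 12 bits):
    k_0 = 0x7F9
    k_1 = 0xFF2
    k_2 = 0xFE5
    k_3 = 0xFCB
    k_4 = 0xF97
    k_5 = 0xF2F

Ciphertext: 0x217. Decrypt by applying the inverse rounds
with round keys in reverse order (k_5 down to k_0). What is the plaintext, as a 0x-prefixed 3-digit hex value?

0x92D

s_0 = ciphertext = 0x217
s_1 = InvRound(s_0, k_5) = 0x882
s_2 = InvRound(s_1, k_4) = 0x0A6
s_3 = InvRound(s_2, k_3) = 0xA14
s_4 = InvRound(s_3, k_2) = 0x61B
s_5 = InvRound(s_4, k_1) = 0x530
s_6 = InvRound(s_5, k_0) = 0x92D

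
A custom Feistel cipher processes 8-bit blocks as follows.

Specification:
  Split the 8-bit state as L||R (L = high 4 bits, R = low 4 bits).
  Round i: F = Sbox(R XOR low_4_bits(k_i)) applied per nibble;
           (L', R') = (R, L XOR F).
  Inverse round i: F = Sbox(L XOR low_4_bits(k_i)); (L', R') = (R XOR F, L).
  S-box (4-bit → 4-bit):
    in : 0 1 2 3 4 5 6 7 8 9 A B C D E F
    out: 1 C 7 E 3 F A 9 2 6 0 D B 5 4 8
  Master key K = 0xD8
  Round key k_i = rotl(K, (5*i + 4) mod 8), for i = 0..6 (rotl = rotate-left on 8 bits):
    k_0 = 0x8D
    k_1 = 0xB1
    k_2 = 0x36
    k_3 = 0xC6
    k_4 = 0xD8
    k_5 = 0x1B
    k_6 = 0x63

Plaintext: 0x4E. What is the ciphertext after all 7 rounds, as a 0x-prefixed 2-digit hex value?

0x1D

s_0 = plaintext = 0x4E
s_1 = Round(s_0, k_0) = 0xEA
s_2 = Round(s_1, k_1) = 0xA3
s_3 = Round(s_2, k_2) = 0x35
s_4 = Round(s_3, k_3) = 0x5D
s_5 = Round(s_4, k_4) = 0xDA
s_6 = Round(s_5, k_5) = 0xA1
s_7 = Round(s_6, k_6) = 0x1D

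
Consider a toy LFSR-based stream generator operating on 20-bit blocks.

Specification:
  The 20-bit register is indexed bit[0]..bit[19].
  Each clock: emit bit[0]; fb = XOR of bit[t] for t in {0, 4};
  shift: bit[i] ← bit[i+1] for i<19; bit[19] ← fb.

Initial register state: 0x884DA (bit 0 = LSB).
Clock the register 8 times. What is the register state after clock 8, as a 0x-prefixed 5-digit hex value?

reg_0 = 0x884DA
clock 1: out=0, reg = 0xC426D
clock 2: out=1, reg = 0xE2136
clock 3: out=0, reg = 0xF109B
clock 4: out=1, reg = 0x7884D
clock 5: out=1, reg = 0xBC426
clock 6: out=0, reg = 0x5E213
clock 7: out=1, reg = 0x2F109
clock 8: out=1, reg = 0x97884

0x97884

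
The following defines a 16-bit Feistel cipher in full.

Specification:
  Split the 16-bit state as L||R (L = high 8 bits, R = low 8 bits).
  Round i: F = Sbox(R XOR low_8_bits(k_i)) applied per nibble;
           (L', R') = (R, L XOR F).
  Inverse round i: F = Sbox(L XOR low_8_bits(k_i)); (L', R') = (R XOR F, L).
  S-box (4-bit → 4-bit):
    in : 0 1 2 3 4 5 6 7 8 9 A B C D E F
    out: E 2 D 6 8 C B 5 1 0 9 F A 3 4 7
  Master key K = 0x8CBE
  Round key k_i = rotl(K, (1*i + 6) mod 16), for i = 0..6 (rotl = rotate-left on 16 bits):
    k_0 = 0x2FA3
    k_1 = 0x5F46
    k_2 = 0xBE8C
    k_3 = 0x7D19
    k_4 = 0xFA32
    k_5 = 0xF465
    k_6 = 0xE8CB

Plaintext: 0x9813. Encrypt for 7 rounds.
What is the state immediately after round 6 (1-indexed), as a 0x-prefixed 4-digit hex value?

0xFEB1

s_0 = plaintext = 0x9813
s_1 = Round(s_0, k_0) = 0x1366
s_2 = Round(s_1, k_1) = 0x66CD
s_3 = Round(s_2, k_2) = 0xCDE4
s_4 = Round(s_3, k_3) = 0xE4BE
s_5 = Round(s_4, k_4) = 0xBEFE
s_6 = Round(s_5, k_5) = 0xFEB1
s_7 = Round(s_6, k_6) = 0xB1A7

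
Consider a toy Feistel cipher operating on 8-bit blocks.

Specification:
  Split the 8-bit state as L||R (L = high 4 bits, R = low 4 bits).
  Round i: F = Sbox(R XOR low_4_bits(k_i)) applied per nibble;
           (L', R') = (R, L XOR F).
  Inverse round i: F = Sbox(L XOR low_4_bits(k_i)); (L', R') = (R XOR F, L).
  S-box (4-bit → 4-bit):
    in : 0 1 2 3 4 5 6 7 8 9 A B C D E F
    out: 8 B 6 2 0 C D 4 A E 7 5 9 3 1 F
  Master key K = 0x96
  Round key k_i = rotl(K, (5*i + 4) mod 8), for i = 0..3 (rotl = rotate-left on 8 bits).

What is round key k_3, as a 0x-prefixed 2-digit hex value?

K = 0x96
k_0 = rotl(K, (5*0+4) mod 8) = rotl(K, 4) = 0x69
k_1 = rotl(K, (5*1+4) mod 8) = rotl(K, 1) = 0x2D
k_2 = rotl(K, (5*2+4) mod 8) = rotl(K, 6) = 0xA5
k_3 = rotl(K, (5*3+4) mod 8) = rotl(K, 3) = 0xB4

0xB4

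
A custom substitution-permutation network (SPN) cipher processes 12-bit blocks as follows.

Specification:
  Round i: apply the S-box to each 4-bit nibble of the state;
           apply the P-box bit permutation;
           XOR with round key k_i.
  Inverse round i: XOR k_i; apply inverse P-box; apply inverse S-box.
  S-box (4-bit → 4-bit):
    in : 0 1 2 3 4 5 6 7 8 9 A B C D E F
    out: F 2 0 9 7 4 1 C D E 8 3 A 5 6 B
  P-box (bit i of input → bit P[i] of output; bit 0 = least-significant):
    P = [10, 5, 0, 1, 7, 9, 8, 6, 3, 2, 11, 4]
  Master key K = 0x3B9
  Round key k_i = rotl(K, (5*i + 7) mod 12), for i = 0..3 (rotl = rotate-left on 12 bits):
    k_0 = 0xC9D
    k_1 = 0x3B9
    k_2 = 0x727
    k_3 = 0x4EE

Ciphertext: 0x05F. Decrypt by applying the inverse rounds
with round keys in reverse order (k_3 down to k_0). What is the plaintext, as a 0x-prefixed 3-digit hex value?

0x5CB

s_0 = ciphertext = 0x05F
s_1 = InvRound(s_0, k_3) = 0xA64
s_2 = InvRound(s_1, k_2) = 0x578
s_3 = InvRound(s_2, k_1) = 0x2FD
s_4 = InvRound(s_3, k_0) = 0x5CB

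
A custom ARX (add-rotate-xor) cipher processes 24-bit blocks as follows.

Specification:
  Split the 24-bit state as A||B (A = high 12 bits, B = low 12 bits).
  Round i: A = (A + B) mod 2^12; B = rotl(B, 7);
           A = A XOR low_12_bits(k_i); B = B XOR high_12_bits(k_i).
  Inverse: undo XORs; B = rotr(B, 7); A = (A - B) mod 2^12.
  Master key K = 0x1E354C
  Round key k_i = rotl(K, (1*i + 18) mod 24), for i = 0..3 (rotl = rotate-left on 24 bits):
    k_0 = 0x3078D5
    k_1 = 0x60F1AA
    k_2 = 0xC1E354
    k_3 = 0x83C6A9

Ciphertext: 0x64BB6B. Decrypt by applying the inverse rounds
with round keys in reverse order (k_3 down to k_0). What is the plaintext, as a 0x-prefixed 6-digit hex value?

s_0 = ciphertext = 0x64BB6B
s_1 = InvRound(s_0, k_3) = 0x5FCAE6
s_2 = InvRound(s_1, k_2) = 0x79BF0D
s_3 = InvRound(s_2, k_1) = 0x5DF052
s_4 = InvRound(s_3, k_0) = 0x264AA6

0x264AA6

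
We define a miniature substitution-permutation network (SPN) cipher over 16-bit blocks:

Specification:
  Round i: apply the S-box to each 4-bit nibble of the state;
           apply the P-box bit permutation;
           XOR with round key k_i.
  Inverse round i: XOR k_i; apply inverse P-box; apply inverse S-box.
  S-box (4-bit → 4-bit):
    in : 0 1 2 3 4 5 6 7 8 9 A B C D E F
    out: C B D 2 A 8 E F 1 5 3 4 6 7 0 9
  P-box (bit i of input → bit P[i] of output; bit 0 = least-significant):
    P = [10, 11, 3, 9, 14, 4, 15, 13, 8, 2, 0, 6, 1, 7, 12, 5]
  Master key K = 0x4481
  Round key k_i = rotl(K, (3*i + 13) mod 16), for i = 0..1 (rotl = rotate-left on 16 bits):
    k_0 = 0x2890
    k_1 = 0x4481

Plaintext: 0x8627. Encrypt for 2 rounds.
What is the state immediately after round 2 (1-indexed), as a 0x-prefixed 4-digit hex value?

s_0 = plaintext = 0x8627
s_1 = Round(s_0, k_0) = 0xC6DF
s_2 = Round(s_1, k_1) = 0x9254

0x9254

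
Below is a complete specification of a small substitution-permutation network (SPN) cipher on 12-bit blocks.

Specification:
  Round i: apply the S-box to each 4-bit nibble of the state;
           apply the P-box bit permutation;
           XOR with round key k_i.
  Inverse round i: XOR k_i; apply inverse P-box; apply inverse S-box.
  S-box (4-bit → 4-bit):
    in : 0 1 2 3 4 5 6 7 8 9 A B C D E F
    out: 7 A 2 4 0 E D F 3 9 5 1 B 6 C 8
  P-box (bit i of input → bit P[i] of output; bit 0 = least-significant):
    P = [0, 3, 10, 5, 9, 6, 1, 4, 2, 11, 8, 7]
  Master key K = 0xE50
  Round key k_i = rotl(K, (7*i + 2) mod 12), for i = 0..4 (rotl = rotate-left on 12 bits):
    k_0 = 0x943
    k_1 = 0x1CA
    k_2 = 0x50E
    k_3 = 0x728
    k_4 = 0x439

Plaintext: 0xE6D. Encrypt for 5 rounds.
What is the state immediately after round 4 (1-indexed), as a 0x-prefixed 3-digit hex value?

s_0 = plaintext = 0xE6D
s_1 = Round(s_0, k_0) = 0xED9
s_2 = Round(s_1, k_1) = 0x029
s_3 = Round(s_2, k_2) = 0xC6B
s_4 = Round(s_3, k_3) = 0xDBF
s_5 = Round(s_4, k_4) = 0xF19

0xDBF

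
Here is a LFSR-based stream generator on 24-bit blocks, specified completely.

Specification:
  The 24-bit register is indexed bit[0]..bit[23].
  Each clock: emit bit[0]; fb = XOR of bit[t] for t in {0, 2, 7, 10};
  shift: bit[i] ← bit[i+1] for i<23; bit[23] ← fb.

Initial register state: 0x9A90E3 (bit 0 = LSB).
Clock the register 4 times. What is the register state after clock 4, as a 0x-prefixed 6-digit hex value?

reg_0 = 0x9A90E3
clock 1: out=1, reg = 0x4D4871
clock 2: out=1, reg = 0xA6A438
clock 3: out=0, reg = 0xD3521C
clock 4: out=0, reg = 0xE9A90E

0xE9A90E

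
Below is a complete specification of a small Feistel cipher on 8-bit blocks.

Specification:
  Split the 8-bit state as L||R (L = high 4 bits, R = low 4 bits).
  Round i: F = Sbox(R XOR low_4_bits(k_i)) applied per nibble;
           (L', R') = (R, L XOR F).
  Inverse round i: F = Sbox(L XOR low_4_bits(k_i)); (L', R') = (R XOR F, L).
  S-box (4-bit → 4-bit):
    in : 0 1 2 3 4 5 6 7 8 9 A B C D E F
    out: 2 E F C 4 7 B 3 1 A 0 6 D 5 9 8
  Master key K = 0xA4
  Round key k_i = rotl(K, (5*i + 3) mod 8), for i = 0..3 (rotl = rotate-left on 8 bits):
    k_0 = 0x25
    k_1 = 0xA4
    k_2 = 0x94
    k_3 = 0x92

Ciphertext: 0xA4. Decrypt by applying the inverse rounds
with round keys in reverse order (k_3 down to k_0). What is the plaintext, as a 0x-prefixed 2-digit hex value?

0xB7

s_0 = ciphertext = 0xA4
s_1 = InvRound(s_0, k_3) = 0x5A
s_2 = InvRound(s_1, k_2) = 0x45
s_3 = InvRound(s_2, k_1) = 0x74
s_4 = InvRound(s_3, k_0) = 0xB7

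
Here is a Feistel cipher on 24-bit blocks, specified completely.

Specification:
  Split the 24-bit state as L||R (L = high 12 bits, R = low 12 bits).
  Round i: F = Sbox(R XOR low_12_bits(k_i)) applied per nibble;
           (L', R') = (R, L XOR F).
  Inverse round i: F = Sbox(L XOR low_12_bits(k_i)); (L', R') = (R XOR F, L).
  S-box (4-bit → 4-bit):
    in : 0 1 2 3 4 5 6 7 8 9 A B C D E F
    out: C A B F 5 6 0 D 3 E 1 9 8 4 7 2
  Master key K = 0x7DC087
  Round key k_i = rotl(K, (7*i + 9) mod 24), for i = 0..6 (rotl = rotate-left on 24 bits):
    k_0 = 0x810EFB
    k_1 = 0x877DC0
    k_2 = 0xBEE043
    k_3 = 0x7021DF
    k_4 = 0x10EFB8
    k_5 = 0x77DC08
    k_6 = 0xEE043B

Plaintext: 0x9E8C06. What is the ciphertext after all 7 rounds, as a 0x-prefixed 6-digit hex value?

s_0 = plaintext = 0x9E8C06
s_1 = Round(s_0, k_0) = 0xC062CC
s_2 = Round(s_1, k_1) = 0x2CCECE
s_3 = Round(s_2, k_2) = 0xECE5F8
s_4 = Round(s_3, k_3) = 0x5F8B73
s_5 = Round(s_4, k_4) = 0xB73071
s_6 = Round(s_5, k_5) = 0x0713AD
s_7 = Round(s_6, k_6) = 0x3ADD91

0x3ADD91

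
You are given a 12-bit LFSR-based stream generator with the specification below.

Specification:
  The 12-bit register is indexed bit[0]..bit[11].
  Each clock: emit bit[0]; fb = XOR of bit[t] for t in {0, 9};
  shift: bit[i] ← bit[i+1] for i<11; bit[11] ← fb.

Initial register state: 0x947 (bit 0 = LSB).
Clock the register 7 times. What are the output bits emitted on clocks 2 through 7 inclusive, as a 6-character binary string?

110001

reg_0 = 0x947
clock 1: out=1, reg = 0xCA3
clock 2: out=1, reg = 0xE51
clock 3: out=1, reg = 0x728
clock 4: out=0, reg = 0xB94
clock 5: out=0, reg = 0xDCA
clock 6: out=0, reg = 0x6E5
clock 7: out=1, reg = 0x372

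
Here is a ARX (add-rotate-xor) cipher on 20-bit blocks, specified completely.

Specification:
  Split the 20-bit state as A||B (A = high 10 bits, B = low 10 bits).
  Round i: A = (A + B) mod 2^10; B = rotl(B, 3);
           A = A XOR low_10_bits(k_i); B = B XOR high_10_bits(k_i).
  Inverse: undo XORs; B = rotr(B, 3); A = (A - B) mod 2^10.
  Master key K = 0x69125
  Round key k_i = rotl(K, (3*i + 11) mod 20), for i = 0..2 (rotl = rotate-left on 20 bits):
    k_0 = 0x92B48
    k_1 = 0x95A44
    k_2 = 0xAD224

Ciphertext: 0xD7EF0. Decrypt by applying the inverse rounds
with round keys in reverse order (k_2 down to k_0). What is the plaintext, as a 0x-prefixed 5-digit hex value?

0x2F0A8

s_0 = ciphertext = 0xD7EF0
s_1 = InvRound(s_0, k_2) = 0xDCE08
s_2 = InvRound(s_1, k_1) = 0x8B30B
s_3 = InvRound(s_2, k_0) = 0x2F0A8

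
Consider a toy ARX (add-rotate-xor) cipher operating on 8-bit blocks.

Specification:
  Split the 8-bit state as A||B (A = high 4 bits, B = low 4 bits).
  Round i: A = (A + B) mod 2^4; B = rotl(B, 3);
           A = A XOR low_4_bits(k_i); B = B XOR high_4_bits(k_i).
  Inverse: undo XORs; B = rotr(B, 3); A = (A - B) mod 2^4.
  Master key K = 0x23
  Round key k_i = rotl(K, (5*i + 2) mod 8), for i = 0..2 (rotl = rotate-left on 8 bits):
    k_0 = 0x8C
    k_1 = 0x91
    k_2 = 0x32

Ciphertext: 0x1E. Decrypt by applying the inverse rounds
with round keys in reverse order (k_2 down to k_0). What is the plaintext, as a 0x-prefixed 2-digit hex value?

0x09

s_0 = ciphertext = 0x1E
s_1 = InvRound(s_0, k_2) = 0x8B
s_2 = InvRound(s_1, k_1) = 0x54
s_3 = InvRound(s_2, k_0) = 0x09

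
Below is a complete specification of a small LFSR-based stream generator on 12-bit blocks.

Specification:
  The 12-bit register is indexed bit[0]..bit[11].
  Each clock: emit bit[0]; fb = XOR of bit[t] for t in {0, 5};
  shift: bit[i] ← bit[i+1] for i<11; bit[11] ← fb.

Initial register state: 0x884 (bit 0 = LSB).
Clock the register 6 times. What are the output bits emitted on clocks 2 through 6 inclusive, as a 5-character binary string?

reg_0 = 0x884
clock 1: out=0, reg = 0x442
clock 2: out=0, reg = 0x221
clock 3: out=1, reg = 0x110
clock 4: out=0, reg = 0x088
clock 5: out=0, reg = 0x044
clock 6: out=0, reg = 0x022

01000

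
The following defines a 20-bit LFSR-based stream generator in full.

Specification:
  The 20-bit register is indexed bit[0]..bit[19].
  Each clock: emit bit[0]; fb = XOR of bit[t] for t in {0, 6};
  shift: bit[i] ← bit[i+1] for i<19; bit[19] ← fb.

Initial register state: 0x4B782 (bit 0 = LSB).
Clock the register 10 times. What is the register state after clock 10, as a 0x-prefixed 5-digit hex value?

0x5712D

reg_0 = 0x4B782
clock 1: out=0, reg = 0x25BC1
clock 2: out=1, reg = 0x12DE0
clock 3: out=0, reg = 0x896F0
clock 4: out=0, reg = 0xC4B78
clock 5: out=0, reg = 0xE25BC
clock 6: out=0, reg = 0x712DE
clock 7: out=0, reg = 0xB896F
clock 8: out=1, reg = 0x5C4B7
clock 9: out=1, reg = 0xAE25B
clock 10: out=1, reg = 0x5712D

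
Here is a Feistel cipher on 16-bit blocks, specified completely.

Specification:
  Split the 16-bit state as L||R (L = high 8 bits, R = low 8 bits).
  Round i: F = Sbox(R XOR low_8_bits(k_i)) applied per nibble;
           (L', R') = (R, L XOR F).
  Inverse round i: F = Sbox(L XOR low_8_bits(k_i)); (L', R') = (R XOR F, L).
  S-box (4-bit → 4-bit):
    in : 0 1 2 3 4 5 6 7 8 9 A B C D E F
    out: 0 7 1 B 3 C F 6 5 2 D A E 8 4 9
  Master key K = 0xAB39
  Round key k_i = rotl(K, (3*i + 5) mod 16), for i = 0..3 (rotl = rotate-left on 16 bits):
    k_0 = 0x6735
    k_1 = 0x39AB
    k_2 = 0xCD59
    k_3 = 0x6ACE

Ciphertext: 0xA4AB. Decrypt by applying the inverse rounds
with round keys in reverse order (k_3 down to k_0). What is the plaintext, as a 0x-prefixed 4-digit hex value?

s_0 = ciphertext = 0xA4AB
s_1 = InvRound(s_0, k_3) = 0x56A4
s_2 = InvRound(s_1, k_2) = 0xAD56
s_3 = InvRound(s_2, k_1) = 0x59AD
s_4 = InvRound(s_3, k_0) = 0x5359

0x5359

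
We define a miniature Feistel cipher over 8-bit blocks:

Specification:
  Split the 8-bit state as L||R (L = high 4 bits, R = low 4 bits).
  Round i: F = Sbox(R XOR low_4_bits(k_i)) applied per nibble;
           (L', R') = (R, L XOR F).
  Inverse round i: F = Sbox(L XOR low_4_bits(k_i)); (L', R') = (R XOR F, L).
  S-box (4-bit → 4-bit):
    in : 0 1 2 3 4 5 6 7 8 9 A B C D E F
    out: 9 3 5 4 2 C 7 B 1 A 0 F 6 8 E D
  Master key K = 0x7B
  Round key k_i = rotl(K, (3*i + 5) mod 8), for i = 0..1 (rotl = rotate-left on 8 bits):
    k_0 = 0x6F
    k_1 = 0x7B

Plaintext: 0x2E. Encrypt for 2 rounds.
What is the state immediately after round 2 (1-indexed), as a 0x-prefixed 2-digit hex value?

0x1E

s_0 = plaintext = 0x2E
s_1 = Round(s_0, k_0) = 0xE1
s_2 = Round(s_1, k_1) = 0x1E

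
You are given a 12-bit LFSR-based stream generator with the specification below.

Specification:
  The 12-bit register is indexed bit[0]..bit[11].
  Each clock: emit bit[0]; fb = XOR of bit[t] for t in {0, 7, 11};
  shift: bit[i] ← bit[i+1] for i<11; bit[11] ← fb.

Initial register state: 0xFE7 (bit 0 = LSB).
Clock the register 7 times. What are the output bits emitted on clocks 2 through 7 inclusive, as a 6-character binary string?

reg_0 = 0xFE7
clock 1: out=1, reg = 0xFF3
clock 2: out=1, reg = 0xFF9
clock 3: out=1, reg = 0xFFC
clock 4: out=0, reg = 0x7FE
clock 5: out=0, reg = 0xBFF
clock 6: out=1, reg = 0xDFF
clock 7: out=1, reg = 0xEFF

110011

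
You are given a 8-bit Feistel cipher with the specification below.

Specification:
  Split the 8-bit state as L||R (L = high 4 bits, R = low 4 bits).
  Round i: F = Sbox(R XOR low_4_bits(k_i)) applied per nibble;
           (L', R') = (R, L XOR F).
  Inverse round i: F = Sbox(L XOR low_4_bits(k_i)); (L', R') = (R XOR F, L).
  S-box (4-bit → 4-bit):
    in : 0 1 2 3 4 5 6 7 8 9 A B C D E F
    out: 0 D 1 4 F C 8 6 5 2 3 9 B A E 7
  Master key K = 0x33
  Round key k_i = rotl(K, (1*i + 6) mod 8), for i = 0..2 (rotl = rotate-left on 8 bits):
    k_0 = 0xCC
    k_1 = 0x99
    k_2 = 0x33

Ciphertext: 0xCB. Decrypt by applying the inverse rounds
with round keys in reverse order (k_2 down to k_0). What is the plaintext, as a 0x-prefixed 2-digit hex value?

0x70

s_0 = ciphertext = 0xCB
s_1 = InvRound(s_0, k_2) = 0xCC
s_2 = InvRound(s_1, k_1) = 0x0C
s_3 = InvRound(s_2, k_0) = 0x70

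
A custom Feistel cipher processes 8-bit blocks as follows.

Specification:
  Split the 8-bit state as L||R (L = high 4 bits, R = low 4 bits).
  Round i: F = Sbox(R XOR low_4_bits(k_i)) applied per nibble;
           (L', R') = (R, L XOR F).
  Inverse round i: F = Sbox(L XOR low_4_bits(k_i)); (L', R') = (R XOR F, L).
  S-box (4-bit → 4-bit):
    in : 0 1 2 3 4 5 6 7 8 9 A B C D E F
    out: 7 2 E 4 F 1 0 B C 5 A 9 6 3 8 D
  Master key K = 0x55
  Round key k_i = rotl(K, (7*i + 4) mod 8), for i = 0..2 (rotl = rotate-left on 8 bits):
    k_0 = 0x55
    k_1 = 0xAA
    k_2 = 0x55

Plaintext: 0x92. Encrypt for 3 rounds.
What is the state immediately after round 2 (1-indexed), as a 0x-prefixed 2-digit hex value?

0x2E

s_0 = plaintext = 0x92
s_1 = Round(s_0, k_0) = 0x22
s_2 = Round(s_1, k_1) = 0x2E
s_3 = Round(s_2, k_2) = 0xEB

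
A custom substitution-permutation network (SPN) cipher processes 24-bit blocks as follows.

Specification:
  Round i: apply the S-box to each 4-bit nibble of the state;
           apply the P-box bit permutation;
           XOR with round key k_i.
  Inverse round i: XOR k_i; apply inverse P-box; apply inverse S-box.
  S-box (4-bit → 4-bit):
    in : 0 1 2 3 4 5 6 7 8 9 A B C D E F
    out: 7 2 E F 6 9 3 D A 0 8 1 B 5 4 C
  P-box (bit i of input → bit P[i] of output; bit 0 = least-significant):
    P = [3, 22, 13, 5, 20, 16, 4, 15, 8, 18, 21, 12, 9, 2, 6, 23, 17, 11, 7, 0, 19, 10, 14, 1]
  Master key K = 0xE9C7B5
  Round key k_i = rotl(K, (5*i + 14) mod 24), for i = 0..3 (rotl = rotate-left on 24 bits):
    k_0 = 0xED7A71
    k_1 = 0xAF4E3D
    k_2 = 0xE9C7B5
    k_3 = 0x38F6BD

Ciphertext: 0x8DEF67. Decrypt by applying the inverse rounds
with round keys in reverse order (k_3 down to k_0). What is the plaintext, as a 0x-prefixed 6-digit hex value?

s_0 = ciphertext = 0x8DEF67
s_1 = InvRound(s_0, k_3) = 0xA4F30B
s_2 = InvRound(s_1, k_2) = 0xCE1843
s_3 = InvRound(s_2, k_1) = 0x290F4C
s_4 = InvRound(s_3, k_0) = 0x4A8CE3

0x4A8CE3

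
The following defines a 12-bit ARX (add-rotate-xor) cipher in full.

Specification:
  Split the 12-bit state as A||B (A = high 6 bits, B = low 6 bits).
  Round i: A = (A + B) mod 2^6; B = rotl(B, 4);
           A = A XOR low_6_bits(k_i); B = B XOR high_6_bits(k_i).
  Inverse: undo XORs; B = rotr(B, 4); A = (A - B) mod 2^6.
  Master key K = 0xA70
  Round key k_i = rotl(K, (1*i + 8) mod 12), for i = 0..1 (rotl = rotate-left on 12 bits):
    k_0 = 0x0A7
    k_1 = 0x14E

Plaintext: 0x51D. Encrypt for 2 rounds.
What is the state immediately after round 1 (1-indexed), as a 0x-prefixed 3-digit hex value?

s_0 = plaintext = 0x51D
s_1 = Round(s_0, k_0) = 0x595
s_2 = Round(s_1, k_1) = 0x950

0x595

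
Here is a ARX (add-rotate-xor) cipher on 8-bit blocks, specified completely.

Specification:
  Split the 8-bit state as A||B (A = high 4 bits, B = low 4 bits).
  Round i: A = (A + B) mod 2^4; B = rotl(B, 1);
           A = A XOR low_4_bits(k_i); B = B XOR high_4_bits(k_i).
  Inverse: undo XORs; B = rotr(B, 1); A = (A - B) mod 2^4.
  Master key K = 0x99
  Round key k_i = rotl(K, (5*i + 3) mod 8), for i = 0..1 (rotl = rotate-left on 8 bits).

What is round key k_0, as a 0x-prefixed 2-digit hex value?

0xCC

K = 0x99
k_0 = rotl(K, (5*0+3) mod 8) = rotl(K, 3) = 0xCC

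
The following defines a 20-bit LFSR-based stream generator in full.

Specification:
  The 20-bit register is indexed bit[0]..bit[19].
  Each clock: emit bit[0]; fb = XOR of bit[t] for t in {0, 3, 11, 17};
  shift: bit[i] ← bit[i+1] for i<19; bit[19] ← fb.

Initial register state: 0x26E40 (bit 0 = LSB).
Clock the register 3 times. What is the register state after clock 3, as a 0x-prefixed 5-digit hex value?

reg_0 = 0x26E40
clock 1: out=0, reg = 0x13720
clock 2: out=0, reg = 0x09B90
clock 3: out=0, reg = 0x84DC8

0x84DC8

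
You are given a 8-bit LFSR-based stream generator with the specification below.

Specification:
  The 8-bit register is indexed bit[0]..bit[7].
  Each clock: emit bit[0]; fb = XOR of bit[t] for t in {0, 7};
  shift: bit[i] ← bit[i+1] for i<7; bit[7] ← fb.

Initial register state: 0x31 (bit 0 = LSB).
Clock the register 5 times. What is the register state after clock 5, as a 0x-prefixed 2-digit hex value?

reg_0 = 0x31
clock 1: out=1, reg = 0x98
clock 2: out=0, reg = 0xCC
clock 3: out=0, reg = 0xE6
clock 4: out=0, reg = 0xF3
clock 5: out=1, reg = 0x79

0x79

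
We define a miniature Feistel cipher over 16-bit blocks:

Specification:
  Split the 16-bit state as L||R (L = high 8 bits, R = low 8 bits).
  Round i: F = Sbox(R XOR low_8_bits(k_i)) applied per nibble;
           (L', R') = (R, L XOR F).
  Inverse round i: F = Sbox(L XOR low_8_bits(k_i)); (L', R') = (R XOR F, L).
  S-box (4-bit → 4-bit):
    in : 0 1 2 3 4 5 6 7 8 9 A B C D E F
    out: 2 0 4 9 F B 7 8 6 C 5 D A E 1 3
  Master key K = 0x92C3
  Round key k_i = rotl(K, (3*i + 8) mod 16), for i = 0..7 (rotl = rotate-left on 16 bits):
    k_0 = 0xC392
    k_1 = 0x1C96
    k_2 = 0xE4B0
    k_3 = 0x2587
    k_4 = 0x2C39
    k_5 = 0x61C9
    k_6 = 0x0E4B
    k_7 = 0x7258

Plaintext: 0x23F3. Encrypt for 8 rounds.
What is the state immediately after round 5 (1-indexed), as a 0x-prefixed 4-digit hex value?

0xFCEE

s_0 = plaintext = 0x23F3
s_1 = Round(s_0, k_0) = 0xF353
s_2 = Round(s_1, k_1) = 0x5358
s_3 = Round(s_2, k_2) = 0x5845
s_4 = Round(s_3, k_3) = 0x45FC
s_5 = Round(s_4, k_4) = 0xFCEE
s_6 = Round(s_5, k_5) = 0xEEB4
s_7 = Round(s_6, k_6) = 0xB4DD
s_8 = Round(s_7, k_7) = 0xDDDF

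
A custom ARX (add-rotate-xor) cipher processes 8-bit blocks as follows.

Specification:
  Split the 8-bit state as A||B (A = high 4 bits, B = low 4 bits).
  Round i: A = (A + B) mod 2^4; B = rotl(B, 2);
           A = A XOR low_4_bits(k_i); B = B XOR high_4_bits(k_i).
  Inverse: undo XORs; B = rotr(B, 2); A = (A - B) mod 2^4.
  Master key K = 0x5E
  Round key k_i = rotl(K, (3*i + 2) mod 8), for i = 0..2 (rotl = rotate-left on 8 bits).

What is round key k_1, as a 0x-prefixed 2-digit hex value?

0xCB

K = 0x5E
k_0 = rotl(K, (3*0+2) mod 8) = rotl(K, 2) = 0x79
k_1 = rotl(K, (3*1+2) mod 8) = rotl(K, 5) = 0xCB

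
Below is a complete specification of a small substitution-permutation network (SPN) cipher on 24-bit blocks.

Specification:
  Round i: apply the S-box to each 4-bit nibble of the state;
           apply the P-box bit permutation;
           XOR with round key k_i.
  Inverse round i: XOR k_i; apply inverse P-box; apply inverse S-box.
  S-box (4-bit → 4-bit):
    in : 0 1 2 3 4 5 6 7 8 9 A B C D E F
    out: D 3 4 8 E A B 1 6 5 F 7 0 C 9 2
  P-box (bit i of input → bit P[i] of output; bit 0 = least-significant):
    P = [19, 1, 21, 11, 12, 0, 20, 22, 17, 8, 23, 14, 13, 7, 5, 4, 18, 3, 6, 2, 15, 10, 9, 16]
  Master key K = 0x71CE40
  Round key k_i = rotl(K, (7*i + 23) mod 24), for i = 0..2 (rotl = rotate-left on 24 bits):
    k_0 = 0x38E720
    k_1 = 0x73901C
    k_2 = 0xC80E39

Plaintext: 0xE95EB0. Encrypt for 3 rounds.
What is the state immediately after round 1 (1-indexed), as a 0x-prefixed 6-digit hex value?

0x073FF1

s_0 = plaintext = 0xE95EB0
s_1 = Round(s_0, k_0) = 0x073FF1
s_2 = Round(s_1, k_1) = 0x7E130F
s_3 = Round(s_2, k_2) = 0x9CFEBF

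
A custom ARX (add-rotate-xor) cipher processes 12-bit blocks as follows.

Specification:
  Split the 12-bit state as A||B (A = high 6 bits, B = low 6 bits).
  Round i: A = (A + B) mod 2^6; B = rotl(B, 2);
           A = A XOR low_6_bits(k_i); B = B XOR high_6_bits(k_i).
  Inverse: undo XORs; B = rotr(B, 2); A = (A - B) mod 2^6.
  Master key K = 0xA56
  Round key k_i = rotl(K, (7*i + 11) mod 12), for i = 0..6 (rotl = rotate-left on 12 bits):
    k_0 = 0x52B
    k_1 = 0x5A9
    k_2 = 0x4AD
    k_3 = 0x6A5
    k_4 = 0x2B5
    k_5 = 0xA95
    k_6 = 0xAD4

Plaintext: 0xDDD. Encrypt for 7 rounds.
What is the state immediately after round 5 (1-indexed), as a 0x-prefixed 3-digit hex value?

s_0 = plaintext = 0xDDD
s_1 = Round(s_0, k_0) = 0xFE1
s_2 = Round(s_1, k_1) = 0x250
s_3 = Round(s_2, k_2) = 0xD13
s_4 = Round(s_3, k_3) = 0x897
s_5 = Round(s_4, k_4) = 0x317
s_6 = Round(s_5, k_5) = 0xDB7
s_7 = Round(s_6, k_6) = 0xE74

0x317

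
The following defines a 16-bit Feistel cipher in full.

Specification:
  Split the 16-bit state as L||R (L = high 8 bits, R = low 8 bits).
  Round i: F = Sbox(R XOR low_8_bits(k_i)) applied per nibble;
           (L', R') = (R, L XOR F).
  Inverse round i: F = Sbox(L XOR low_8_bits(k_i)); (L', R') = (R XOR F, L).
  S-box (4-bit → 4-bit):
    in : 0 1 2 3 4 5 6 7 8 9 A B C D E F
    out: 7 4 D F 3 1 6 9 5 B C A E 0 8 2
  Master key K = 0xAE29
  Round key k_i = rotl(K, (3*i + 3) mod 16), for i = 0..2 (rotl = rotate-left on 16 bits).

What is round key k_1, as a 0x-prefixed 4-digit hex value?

K = 0xAE29
k_0 = rotl(K, (3*0+3) mod 16) = rotl(K, 3) = 0x714D
k_1 = rotl(K, (3*1+3) mod 16) = rotl(K, 6) = 0x8A6B

0x8A6B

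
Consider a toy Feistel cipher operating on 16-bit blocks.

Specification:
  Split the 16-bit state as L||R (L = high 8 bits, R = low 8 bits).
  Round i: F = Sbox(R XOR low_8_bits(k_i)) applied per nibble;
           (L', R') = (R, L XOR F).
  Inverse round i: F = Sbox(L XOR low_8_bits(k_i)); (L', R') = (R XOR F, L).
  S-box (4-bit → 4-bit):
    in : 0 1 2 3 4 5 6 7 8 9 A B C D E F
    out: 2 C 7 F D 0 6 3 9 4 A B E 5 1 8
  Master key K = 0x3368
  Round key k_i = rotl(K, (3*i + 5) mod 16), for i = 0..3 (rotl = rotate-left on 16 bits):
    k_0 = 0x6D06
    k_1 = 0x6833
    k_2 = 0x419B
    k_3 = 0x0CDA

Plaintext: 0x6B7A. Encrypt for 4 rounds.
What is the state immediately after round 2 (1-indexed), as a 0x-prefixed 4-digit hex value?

s_0 = plaintext = 0x6B7A
s_1 = Round(s_0, k_0) = 0x7A55
s_2 = Round(s_1, k_1) = 0x551C
s_3 = Round(s_2, k_2) = 0x1CC6
s_4 = Round(s_3, k_3) = 0xC6D2

0x551C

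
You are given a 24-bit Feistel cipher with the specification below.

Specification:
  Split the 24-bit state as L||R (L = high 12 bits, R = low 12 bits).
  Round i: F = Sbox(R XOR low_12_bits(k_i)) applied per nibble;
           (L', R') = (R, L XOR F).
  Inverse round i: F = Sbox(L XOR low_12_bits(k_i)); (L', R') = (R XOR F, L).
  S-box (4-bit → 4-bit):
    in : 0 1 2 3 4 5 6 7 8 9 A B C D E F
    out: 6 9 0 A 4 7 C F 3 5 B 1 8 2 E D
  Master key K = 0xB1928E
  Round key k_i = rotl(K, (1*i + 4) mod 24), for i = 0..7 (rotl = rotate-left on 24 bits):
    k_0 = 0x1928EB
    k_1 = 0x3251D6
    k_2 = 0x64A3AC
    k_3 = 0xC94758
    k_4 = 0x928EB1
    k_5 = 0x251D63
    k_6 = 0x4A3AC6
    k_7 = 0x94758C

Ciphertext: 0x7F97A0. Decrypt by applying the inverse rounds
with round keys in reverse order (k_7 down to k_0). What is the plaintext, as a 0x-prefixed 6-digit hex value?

s_0 = ciphertext = 0x7F97A0
s_1 = InvRound(s_0, k_7) = 0x7577F9
s_2 = InvRound(s_1, k_6) = 0x5A0757
s_3 = InvRound(s_2, k_5) = 0x4DD5A0
s_4 = InvRound(s_3, k_4) = 0xE684DD
s_5 = InvRound(s_4, k_3) = 0x17BE68
s_6 = InvRound(s_5, k_2) = 0xE4717B
s_7 = InvRound(s_6, k_1) = 0xC22E47
s_8 = InvRound(s_7, k_0) = 0xAC2C22

0xAC2C22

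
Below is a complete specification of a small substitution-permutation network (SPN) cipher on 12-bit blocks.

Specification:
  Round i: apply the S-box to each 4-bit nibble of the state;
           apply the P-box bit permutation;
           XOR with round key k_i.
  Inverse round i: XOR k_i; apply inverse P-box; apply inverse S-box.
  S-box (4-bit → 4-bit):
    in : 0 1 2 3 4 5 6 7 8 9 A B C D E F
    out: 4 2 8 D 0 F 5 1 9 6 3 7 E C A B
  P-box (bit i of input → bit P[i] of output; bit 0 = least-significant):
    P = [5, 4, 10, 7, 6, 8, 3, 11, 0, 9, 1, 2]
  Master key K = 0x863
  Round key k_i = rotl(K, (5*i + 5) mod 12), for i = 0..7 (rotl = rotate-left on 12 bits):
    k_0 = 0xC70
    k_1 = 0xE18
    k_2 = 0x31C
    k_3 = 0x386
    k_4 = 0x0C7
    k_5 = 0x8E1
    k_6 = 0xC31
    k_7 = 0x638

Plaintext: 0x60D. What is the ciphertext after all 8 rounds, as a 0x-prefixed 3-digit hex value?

0xA74

s_0 = plaintext = 0x60D
s_1 = Round(s_0, k_0) = 0x8FB
s_2 = Round(s_1, k_1) = 0x36D
s_3 = Round(s_2, k_2) = 0x7D3
s_4 = Round(s_3, k_3) = 0xF2F
s_5 = Round(s_4, k_4) = 0xA72
s_6 = Round(s_5, k_5) = 0xA20
s_7 = Round(s_6, k_6) = 0x230
s_8 = Round(s_7, k_7) = 0xA74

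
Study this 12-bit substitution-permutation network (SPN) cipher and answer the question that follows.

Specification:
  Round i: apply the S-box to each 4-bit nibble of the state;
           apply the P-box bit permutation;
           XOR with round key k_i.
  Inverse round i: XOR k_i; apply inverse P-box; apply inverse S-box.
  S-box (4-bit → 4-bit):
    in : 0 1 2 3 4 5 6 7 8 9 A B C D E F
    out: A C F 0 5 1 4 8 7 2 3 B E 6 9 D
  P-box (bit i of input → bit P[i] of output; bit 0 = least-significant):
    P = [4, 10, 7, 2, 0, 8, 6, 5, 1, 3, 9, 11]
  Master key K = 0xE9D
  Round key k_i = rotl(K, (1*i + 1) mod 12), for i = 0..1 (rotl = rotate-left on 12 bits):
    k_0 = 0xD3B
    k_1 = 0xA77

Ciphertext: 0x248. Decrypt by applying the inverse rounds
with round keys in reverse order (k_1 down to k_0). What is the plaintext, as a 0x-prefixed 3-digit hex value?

s_0 = ciphertext = 0x248
s_1 = InvRound(s_0, k_1) = 0xBEE
s_2 = InvRound(s_1, k_0) = 0x642

0x642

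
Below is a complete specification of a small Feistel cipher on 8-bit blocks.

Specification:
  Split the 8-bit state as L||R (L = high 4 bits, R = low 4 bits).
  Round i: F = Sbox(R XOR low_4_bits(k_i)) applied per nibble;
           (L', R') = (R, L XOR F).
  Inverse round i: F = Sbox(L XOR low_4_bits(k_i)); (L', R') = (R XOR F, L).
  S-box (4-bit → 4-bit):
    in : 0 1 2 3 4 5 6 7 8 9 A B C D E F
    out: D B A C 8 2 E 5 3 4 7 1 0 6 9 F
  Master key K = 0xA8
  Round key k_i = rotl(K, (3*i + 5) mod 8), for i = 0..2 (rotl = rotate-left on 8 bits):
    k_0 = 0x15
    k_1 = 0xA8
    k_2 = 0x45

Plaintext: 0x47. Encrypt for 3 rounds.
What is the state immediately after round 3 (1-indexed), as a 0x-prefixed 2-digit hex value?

s_0 = plaintext = 0x47
s_1 = Round(s_0, k_0) = 0x7E
s_2 = Round(s_1, k_1) = 0xE9
s_3 = Round(s_2, k_2) = 0x9E

0x9E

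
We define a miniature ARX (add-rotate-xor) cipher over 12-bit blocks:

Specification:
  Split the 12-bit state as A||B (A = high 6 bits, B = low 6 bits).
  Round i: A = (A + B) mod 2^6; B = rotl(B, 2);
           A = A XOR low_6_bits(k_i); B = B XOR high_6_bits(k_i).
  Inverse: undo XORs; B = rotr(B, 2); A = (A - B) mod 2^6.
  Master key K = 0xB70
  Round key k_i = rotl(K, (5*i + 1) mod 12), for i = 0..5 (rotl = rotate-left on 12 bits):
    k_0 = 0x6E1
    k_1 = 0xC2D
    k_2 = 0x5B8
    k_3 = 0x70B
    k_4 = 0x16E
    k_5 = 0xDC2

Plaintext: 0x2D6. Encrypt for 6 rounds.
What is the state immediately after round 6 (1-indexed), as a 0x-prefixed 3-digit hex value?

s_0 = plaintext = 0x2D6
s_1 = Round(s_0, k_0) = 0x002
s_2 = Round(s_1, k_1) = 0xBF8
s_3 = Round(s_2, k_2) = 0x7F5
s_4 = Round(s_3, k_3) = 0x7CB
s_5 = Round(s_4, k_4) = 0x129
s_6 = Round(s_5, k_5) = 0xBD1

0xBD1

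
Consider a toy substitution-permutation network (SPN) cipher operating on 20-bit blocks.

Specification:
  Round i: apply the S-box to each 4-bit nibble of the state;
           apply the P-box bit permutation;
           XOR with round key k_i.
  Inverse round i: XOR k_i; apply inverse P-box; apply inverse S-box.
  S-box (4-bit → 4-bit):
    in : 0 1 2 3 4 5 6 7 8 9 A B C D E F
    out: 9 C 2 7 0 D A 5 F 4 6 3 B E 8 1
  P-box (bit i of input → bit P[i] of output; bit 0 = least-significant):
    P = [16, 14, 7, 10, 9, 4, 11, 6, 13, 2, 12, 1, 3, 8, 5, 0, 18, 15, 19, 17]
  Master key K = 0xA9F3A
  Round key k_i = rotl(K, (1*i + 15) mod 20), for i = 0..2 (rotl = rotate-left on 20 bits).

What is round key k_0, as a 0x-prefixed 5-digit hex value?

K = 0xA9F3A
k_0 = rotl(K, (1*0+15) mod 20) = rotl(K, 15) = 0xD54F9

0xD54F9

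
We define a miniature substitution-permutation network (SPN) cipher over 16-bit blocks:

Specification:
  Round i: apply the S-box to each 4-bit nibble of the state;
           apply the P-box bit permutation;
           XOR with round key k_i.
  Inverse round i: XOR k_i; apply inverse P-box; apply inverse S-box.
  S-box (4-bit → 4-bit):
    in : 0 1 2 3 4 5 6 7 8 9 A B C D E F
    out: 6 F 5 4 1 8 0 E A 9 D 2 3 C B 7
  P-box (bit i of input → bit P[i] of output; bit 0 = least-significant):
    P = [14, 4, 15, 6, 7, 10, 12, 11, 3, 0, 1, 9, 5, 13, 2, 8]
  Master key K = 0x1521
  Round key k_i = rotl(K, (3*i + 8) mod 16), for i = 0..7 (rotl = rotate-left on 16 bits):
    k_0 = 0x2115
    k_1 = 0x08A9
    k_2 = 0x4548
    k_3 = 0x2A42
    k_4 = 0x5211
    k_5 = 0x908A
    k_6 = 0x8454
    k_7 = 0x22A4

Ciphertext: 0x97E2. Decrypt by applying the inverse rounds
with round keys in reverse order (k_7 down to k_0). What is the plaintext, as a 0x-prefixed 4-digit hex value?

0xC52A

s_0 = ciphertext = 0x97E2
s_1 = InvRound(s_0, k_7) = 0x730D
s_2 = InvRound(s_1, k_6) = 0x8E01
s_3 = InvRound(s_2, k_5) = 0x6116
s_4 = InvRound(s_3, k_4) = 0x7736
s_5 = InvRound(s_4, k_3) = 0xA67E
s_6 = InvRound(s_5, k_2) = 0x1D6F
s_7 = InvRound(s_6, k_1) = 0xD3F5
s_8 = InvRound(s_7, k_0) = 0xC52A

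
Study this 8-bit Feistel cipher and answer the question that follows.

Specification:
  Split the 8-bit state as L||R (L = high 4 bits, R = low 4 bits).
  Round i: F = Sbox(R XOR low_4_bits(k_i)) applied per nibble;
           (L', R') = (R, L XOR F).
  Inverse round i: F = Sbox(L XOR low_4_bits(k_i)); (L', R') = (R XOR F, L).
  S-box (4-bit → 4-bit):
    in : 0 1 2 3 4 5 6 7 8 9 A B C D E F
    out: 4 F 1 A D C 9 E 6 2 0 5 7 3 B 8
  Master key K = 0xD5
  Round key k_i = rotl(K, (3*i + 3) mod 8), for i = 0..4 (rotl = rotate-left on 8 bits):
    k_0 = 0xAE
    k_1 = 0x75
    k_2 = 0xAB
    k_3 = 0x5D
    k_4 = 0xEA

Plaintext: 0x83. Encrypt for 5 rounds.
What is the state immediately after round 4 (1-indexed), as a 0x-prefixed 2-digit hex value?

0x1F

s_0 = plaintext = 0x83
s_1 = Round(s_0, k_0) = 0x3B
s_2 = Round(s_1, k_1) = 0xB8
s_3 = Round(s_2, k_2) = 0x81
s_4 = Round(s_3, k_3) = 0x1F
s_5 = Round(s_4, k_4) = 0xFD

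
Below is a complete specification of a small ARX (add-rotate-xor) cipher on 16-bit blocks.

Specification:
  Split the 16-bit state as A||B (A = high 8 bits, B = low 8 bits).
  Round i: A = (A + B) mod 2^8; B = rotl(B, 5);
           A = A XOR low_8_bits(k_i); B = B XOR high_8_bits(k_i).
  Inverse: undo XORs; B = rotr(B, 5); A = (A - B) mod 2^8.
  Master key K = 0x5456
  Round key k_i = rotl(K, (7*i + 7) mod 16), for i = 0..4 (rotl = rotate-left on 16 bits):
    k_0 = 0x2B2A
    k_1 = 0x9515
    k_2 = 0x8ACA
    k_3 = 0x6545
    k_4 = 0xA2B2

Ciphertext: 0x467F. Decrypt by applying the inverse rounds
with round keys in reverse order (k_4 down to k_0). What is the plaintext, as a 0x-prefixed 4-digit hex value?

s_0 = ciphertext = 0x467F
s_1 = InvRound(s_0, k_4) = 0x06EE
s_2 = InvRound(s_1, k_3) = 0xE75C
s_3 = InvRound(s_2, k_2) = 0x77B6
s_4 = InvRound(s_3, k_1) = 0x4919
s_5 = InvRound(s_4, k_0) = 0xD291

0xD291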